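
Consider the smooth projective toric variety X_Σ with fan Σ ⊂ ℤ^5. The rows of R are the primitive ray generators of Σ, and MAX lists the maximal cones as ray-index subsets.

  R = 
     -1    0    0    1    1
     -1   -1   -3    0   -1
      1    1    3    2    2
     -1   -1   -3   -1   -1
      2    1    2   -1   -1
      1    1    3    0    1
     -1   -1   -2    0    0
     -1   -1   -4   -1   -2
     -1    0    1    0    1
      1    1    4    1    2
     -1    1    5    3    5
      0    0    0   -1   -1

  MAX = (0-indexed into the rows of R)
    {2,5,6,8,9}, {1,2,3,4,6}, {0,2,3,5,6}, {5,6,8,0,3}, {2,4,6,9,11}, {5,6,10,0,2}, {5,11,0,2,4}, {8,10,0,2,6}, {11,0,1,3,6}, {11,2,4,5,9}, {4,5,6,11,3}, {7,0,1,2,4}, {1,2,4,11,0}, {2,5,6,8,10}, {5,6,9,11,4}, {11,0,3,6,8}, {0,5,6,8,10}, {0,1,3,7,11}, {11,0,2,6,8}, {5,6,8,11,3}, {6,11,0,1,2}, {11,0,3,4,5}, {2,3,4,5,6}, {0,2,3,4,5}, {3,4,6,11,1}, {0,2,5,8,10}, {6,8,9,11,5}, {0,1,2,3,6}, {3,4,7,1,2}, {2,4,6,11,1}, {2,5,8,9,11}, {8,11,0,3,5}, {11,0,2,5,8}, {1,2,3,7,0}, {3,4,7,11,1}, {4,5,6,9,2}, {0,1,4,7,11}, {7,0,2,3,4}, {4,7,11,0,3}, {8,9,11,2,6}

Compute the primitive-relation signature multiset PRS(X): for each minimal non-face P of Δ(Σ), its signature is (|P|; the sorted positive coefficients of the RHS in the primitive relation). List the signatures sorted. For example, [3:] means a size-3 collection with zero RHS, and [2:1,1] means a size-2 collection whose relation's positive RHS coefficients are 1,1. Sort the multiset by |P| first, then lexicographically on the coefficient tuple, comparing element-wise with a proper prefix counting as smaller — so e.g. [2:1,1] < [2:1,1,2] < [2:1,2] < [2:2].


24 collections generate NE(X_Σ); each relation:

  • {1,5}:  v_{1} + v_{5} = 0  ⟹  sig = [2:]
  • {7,9}:  v_{7} + v_{9} = 0  ⟹  sig = [2:]
  • {0,9}:  v_{0} + v_{9} = v_{2} + v_{8}  ⟹  sig = [2:1,1]
  • {3,9}:  v_{3} + v_{9} = v_{5} + v_{6}  ⟹  sig = [2:1,1]
  • {4,8}:  v_{4} + v_{8} = v_{5} + v_{11}  ⟹  sig = [2:1,1]
  • {6,7}:  v_{6} + v_{7} = v_{1} + v_{3}  ⟹  sig = [2:1,1]
  • {1,8}:  v_{1} + v_{8} = v_{0} + v_{6} + v_{11}  ⟹  sig = [2:1,1,1]
  • {1,9}:  v_{1} + v_{9} = v_{2} + v_{6} + v_{11}  ⟹  sig = [2:1,1,1]
  • {4,10}:  v_{4} + v_{10} = v_{2} + v_{5} + v_{8}  ⟹  sig = [2:1,1,1]
  • {5,7}:  v_{5} + v_{7} = v_{0} + v_{3} + v_{4}  ⟹  sig = [2:1,1,1]
  • {7,8}:  v_{7} + v_{8} = v_{0} + v_{3} + v_{11}  ⟹  sig = [2:1,1,1]
  • {1,10}:  v_{1} + v_{10} = v_{0} + v_{2} + v_{6} + v_{8}  ⟹  sig = [2:1,1,1,1]
  • {7,10}:  v_{7} + v_{10} = 2·v_{0} + v_{5} + v_{6}  ⟹  sig = [2:1,1,2]
  • {9,10}:  v_{9} + v_{10} = 2·v_{2} + v_{5} + v_{6} + 2·v_{8}  ⟹  sig = [2:1,1,2,2]
  • {10,11}:  v_{10} + v_{11} = v_{2} + 2·v_{8}  ⟹  sig = [2:1,2]
  • {3,10}:  v_{3} + v_{10} = 2·v_{0} + 2·v_{5} + 2·v_{6}  ⟹  sig = [2:2,2,2]
  • {0,4,6}:  v_{0} + v_{4} + v_{6} = 0  ⟹  sig = [3:]
  • {2,3,11}:  v_{2} + v_{3} + v_{11} = 0  ⟹  sig = [3:]
  • {2,3,8}:  v_{2} + v_{3} + v_{8} = v_{0} + v_{5} + v_{6}  ⟹  sig = [3:1,1,1]
  • {2,7,11}:  v_{2} + v_{7} + v_{11} = v_{0} + v_{1} + v_{4}  ⟹  sig = [3:1,1,1]
  • {0,1,3,4}:  v_{0} + v_{1} + v_{3} + v_{4} = v_{7}  ⟹  sig = [4:1]
  • {0,5,6,11}:  v_{0} + v_{5} + v_{6} + v_{11} = v_{8}  ⟹  sig = [4:1]
  • {2,5,6,11}:  v_{2} + v_{5} + v_{6} + v_{11} = v_{9}  ⟹  sig = [4:1]
  • {0,2,5,6,8}:  v_{0} + v_{2} + v_{5} + v_{6} + v_{8} = v_{10}  ⟹  sig = [5:1]

so the primitive-relation signature multiset is
    |P|=2: 16 collections, coeffs (), (), (1,1), (1,1), (1,1), (1,1), (1,1,1), (1,1,1), (1,1,1), (1,1,1), (1,1,1), (1,1,1,1), (1,1,2), (1,1,2,2), (1,2), (2,2,2)
    |P|=3: 4 collections, coeffs (), (), (1,1,1), (1,1,1)
    |P|=4: 3 collections, coeffs (1), (1), (1)
    |P|=5: 1 collection, coeffs (1)


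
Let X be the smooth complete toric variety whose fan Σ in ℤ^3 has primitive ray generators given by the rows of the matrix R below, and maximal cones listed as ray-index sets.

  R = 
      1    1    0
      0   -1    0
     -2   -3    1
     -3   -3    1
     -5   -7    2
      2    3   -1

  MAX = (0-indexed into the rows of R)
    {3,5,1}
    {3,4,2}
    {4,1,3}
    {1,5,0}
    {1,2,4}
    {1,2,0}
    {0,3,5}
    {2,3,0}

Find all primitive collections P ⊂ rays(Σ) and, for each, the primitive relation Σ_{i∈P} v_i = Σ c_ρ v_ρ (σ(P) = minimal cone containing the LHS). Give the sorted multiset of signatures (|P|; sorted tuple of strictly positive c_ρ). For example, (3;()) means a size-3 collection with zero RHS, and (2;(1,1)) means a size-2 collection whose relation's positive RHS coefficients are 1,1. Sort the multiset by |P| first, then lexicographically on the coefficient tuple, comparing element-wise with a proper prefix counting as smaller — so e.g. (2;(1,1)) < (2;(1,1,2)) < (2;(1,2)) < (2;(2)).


Δ(Σ) — 6 vertices, 5 min non-faces:

  • {2,5}:  v_{2} + v_{5} = 0  ⟹  sig = (2;())
  • {4,5}:  v_{4} + v_{5} = v_{1} + v_{3}  ⟹  sig = (2;(1,1))
  • {0,4}:  v_{0} + v_{4} = 2·v_{2}  ⟹  sig = (2;(2))
  • {0,1,3}:  v_{0} + v_{1} + v_{3} = v_{2}  ⟹  sig = (3;(1))
  • {1,2,3}:  v_{1} + v_{2} + v_{3} = v_{4}  ⟹  sig = (3;(1))

Signatures (|P|; sorted positive RHS coefficients), sorted:
{ (2;()),  (2;(1,1)),  (2;(2)),  (3;(1)) ×2 }


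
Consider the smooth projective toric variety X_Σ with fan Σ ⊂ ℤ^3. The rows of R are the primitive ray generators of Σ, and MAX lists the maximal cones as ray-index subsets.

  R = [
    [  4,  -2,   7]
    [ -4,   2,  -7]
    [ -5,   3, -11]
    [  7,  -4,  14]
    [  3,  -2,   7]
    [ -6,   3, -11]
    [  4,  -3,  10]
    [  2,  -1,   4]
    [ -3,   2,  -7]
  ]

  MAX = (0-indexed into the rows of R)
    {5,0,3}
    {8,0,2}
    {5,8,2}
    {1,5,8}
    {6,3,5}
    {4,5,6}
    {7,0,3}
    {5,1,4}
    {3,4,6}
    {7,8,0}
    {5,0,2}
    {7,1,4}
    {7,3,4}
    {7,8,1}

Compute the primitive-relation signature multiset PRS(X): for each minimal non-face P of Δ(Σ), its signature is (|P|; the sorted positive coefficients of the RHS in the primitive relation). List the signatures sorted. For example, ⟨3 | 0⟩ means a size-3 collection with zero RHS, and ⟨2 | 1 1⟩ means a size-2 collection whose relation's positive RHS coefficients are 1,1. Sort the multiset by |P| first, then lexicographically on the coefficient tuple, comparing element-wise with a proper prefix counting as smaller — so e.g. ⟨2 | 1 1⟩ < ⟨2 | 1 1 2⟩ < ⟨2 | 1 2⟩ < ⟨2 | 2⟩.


17 minimal non-faces of Δ(Σ) (on 9 rays):

  • {0,1}:  v_{0} + v_{1} = 0  ⇒ sig = ⟨2 | 0⟩
  • {4,8}:  v_{4} + v_{8} = 0  ⇒ sig = ⟨2 | 0⟩
  • {0,4}:  v_{0} + v_{4} = v_{3}  ⇒ sig = ⟨2 | 1⟩
  • {1,3}:  v_{1} + v_{3} = v_{4}  ⇒ sig = ⟨2 | 1⟩
  • {2,7}:  v_{2} + v_{7} = v_{8}  ⇒ sig = ⟨2 | 1⟩
  • {3,8}:  v_{3} + v_{8} = v_{0}  ⇒ sig = ⟨2 | 1⟩
  • {5,7}:  v_{5} + v_{7} = v_{1}  ⇒ sig = ⟨2 | 1⟩
  • {1,2}:  v_{1} + v_{2} = v_{5} + v_{8}  ⇒ sig = ⟨2 | 1 1⟩
  • {2,4}:  v_{2} + v_{4} = v_{0} + v_{5}  ⇒ sig = ⟨2 | 1 1⟩
  • {6,8}:  v_{6} + v_{8} = v_{3} + v_{5}  ⇒ sig = ⟨2 | 1 1⟩
  • {2,6}:  v_{2} + v_{6} = v_{0} + v_{3} + 2·v_{5}  ⇒ sig = ⟨2 | 1 1 2⟩
  • {0,6}:  v_{0} + v_{6} = 2·v_{3} + v_{5}  ⇒ sig = ⟨2 | 1 2⟩
  • {1,6}:  v_{1} + v_{6} = 2·v_{4} + v_{5}  ⇒ sig = ⟨2 | 1 2⟩
  • {2,3}:  v_{2} + v_{3} = 2·v_{0} + v_{5}  ⇒ sig = ⟨2 | 1 2⟩
  • {6,7}:  v_{6} + v_{7} = 2·v_{4}  ⇒ sig = ⟨2 | 2⟩
  • {0,5,8}:  v_{0} + v_{5} + v_{8} = v_{2}  ⇒ sig = ⟨3 | 1⟩
  • {3,4,5}:  v_{3} + v_{4} + v_{5} = v_{6}  ⇒ sig = ⟨3 | 1⟩

Signatures (|P|; sorted positive RHS coefficients), sorted:
[⟨2 | 0⟩, ⟨2 | 0⟩, ⟨2 | 1⟩, ⟨2 | 1⟩, ⟨2 | 1⟩, ⟨2 | 1⟩, ⟨2 | 1⟩, ⟨2 | 1 1⟩, ⟨2 | 1 1⟩, ⟨2 | 1 1⟩, ⟨2 | 1 1 2⟩, ⟨2 | 1 2⟩, ⟨2 | 1 2⟩, ⟨2 | 1 2⟩, ⟨2 | 2⟩, ⟨3 | 1⟩, ⟨3 | 1⟩]


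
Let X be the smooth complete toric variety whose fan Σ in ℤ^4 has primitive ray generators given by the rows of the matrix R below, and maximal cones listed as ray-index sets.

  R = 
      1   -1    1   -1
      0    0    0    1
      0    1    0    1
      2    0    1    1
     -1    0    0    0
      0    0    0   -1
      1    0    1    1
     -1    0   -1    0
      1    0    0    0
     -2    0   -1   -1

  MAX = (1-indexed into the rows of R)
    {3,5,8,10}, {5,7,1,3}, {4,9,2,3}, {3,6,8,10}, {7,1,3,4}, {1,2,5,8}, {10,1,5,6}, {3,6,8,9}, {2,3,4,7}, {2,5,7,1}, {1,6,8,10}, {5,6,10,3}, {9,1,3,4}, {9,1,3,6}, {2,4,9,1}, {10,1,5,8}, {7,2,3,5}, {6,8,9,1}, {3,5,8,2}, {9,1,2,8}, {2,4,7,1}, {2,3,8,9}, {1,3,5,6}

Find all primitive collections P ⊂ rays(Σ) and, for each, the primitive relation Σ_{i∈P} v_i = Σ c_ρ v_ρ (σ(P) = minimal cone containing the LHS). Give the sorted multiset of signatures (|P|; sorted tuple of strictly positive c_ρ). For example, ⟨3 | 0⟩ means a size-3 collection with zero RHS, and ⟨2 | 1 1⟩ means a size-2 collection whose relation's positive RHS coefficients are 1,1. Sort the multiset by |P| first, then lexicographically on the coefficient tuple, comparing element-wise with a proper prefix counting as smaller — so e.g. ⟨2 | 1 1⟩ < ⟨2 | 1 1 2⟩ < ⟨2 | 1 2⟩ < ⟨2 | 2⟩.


Primitive collections (16):

  P={2,6}:  v_{2} + v_{6} = 0  ⟹  sig = ⟨2 | 0⟩
  P={4,10}:  v_{4} + v_{10} = 0  ⟹  sig = ⟨2 | 0⟩
  P={5,9}:  v_{5} + v_{9} = 0  ⟹  sig = ⟨2 | 0⟩
  P={4,5}:  v_{4} + v_{5} = v_{7}  ⟹  sig = ⟨2 | 1⟩
  P={7,8}:  v_{7} + v_{8} = v_{2}  ⟹  sig = ⟨2 | 1⟩
  P={7,9}:  v_{7} + v_{9} = v_{4}  ⟹  sig = ⟨2 | 1⟩
  P={7,10}:  v_{7} + v_{10} = v_{5}  ⟹  sig = ⟨2 | 1⟩
  P={2,10}:  v_{2} + v_{10} = v_{5} + v_{8}  ⟹  sig = ⟨2 | 1 1⟩
  P={4,8}:  v_{4} + v_{8} = v_{2} + v_{9}  ⟹  sig = ⟨2 | 1 1⟩
  P={6,7}:  v_{6} + v_{7} = v_{1} + v_{3}  ⟹  sig = ⟨2 | 1 1⟩
  P={9,10}:  v_{9} + v_{10} = v_{6} + v_{8}  ⟹  sig = ⟨2 | 1 1⟩
  P={4,6}:  v_{4} + v_{6} = v_{1} + v_{3} + v_{9}  ⟹  sig = ⟨2 | 1 1 1⟩
  P={1,3,8}:  v_{1} + v_{3} + v_{8} = 0  ⟹  sig = ⟨3 | 0⟩
  P={1,2,3}:  v_{1} + v_{2} + v_{3} = v_{7}  ⟹  sig = ⟨3 | 1⟩
  P={5,6,8}:  v_{5} + v_{6} + v_{8} = v_{10}  ⟹  sig = ⟨3 | 1⟩
  P={1,3,10}:  v_{1} + v_{3} + v_{10} = v_{5} + v_{6}  ⟹  sig = ⟨3 | 1 1⟩

Sorted signature multiset PRS(X):
    |P|=2: 12 collections, coeffs (), (), (), (1), (1), (1), (1), (1,1), (1,1), (1,1), (1,1), (1,1,1)
    |P|=3: 4 collections, coeffs (), (1), (1), (1,1)


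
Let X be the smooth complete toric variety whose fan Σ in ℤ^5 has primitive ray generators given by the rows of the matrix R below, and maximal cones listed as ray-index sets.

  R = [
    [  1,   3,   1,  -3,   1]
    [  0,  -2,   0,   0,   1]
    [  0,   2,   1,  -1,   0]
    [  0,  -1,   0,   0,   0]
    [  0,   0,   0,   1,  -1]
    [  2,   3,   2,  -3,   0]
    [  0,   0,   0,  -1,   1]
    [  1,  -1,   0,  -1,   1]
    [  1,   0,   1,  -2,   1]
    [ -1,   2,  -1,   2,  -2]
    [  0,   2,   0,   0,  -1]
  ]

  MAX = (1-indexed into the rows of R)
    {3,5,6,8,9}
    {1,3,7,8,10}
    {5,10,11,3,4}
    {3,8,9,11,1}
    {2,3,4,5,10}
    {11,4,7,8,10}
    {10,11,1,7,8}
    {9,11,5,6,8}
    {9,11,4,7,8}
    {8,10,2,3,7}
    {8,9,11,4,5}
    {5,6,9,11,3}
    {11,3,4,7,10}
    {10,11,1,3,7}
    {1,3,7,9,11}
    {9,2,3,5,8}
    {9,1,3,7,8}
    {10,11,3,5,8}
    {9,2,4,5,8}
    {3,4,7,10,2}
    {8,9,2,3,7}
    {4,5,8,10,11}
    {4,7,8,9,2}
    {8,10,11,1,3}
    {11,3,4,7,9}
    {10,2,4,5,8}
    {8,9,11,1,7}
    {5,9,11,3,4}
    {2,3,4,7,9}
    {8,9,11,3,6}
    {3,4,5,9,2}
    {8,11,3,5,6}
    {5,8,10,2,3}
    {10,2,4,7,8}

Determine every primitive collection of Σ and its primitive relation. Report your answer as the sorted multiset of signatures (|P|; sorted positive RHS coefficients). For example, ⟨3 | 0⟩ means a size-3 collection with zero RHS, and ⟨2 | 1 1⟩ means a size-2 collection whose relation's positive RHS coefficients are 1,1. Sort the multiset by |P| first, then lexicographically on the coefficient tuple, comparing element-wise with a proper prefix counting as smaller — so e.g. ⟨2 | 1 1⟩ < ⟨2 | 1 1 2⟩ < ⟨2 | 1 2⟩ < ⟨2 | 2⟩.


Minimal non-faces — 14 found among 11 rays, 34 max cones:

  P={2,11}:  v_{2} + v_{11} = 0 ; sig = ⟨2 | 0⟩
  P={5,7}:  v_{5} + v_{7} = 0 ; sig = ⟨2 | 0⟩
  P={9,10}:  v_{9} + v_{10} = v_{11} ; sig = ⟨2 | 1⟩
  P={1,2}:  v_{1} + v_{2} = v_{3} + v_{7} + v_{8} ; sig = ⟨2 | 1 1 1⟩
  P={1,4}:  v_{1} + v_{4} = v_{7} + v_{9} + v_{11} ; sig = ⟨2 | 1 1 1⟩
  P={1,5}:  v_{1} + v_{5} = v_{3} + v_{8} + v_{11} ; sig = ⟨2 | 1 1 1⟩
  P={2,6}:  v_{2} + v_{6} = v_{3} + v_{5} + v_{8} + v_{9} ; sig = ⟨2 | 1 1 1 1⟩
  P={6,7}:  v_{6} + v_{7} = v_{3} + v_{8} + v_{9} + v_{11} ; sig = ⟨2 | 1 1 1 1⟩
  P={6,10}:  v_{6} + v_{10} = v_{3} + v_{5} + v_{8} + 2·v_{11} ; sig = ⟨2 | 1 1 1 2⟩
  P={4,6}:  v_{4} + v_{6} = v_{5} + 2·v_{9} + v_{11} ; sig = ⟨2 | 1 1 2⟩
  P={1,6}:  v_{1} + v_{6} = 2·v_{3} + 2·v_{8} + v_{9} + 2·v_{11} ; sig = ⟨2 | 1 2 2 2⟩
  P={3,4,8}:  v_{3} + v_{4} + v_{8} = v_{9} ; sig = ⟨3 | 1⟩
  P={3,7,8,11}:  v_{3} + v_{7} + v_{8} + v_{11} = v_{1} ; sig = ⟨4 | 1⟩
  P={3,5,8,9,11}:  v_{3} + v_{5} + v_{8} + v_{9} + v_{11} = v_{6} ; sig = ⟨5 | 1⟩

so the primitive-relation signature multiset is
    |P|=2: 11 collections, coeffs (), (), (1), (1,1,1), (1,1,1), (1,1,1), (1,1,1,1), (1,1,1,1), (1,1,1,2), (1,1,2), (1,2,2,2)
    |P|=3: 1 collection, coeffs (1)
    |P|=4: 1 collection, coeffs (1)
    |P|=5: 1 collection, coeffs (1)


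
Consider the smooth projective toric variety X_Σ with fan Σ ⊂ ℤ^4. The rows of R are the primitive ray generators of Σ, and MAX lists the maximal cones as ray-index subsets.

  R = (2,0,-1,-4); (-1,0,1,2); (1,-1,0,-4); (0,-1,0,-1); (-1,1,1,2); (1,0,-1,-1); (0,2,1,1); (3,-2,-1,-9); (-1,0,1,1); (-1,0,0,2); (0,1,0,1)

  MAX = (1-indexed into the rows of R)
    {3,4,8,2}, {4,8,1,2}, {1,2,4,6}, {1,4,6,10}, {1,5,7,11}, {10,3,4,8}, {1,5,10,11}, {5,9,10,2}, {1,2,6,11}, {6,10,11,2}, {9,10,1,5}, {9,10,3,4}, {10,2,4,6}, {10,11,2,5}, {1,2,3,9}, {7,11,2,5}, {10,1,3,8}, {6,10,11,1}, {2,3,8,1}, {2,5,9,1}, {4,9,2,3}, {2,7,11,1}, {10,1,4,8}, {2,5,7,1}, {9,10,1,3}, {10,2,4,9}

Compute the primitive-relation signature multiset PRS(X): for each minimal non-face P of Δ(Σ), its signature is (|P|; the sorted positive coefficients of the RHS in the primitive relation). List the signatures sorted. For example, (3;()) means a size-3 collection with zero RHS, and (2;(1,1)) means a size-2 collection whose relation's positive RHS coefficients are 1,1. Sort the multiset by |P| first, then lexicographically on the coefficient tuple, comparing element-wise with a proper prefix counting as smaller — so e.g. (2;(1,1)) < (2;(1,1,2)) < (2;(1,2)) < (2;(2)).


Minimal non-faces — 24 found among 11 rays, 26 max cones:

  P = {4,11}:  v_{4} + v_{11} = 0 — sig = (2;())
  P = {6,9}:  v_{6} + v_{9} = 0 — sig = (2;())
  P = {4,5}:  v_{4} + v_{5} = v_{9} — sig = (2;(1))
  P = {5,6}:  v_{5} + v_{6} = v_{11} — sig = (2;(1))
  P = {9,11}:  v_{9} + v_{11} = v_{5} — sig = (2;(1))
  P = {3,6}:  v_{3} + v_{6} = v_{1} + v_{4} — sig = (2;(1,1))
  P = {3,11}:  v_{3} + v_{11} = v_{1} + v_{9} — sig = (2;(1,1))
  P = {7,10}:  v_{7} + v_{10} = v_{5} + v_{11} — sig = (2;(1,1))
  P = {8,11}:  v_{8} + v_{11} = v_{1} + v_{3} — sig = (2;(1,1))
  P = {4,7}:  v_{4} + v_{7} = v_{1} + v_{2} + v_{5} — sig = (2;(1,1,1))
  P = {5,8}:  v_{5} + v_{8} = v_{1} + v_{3} + v_{9} — sig = (2;(1,1,1))
  P = {3,7}:  v_{3} + v_{7} = 2·v_{1} + v_{2} + v_{5} + v_{9} — sig = (2;(1,1,1,2))
  P = {6,7}:  v_{6} + v_{7} = v_{1} + v_{2} + 2·v_{11} — sig = (2;(1,1,2))
  P = {7,9}:  v_{7} + v_{9} = v_{1} + v_{2} + 2·v_{5} — sig = (2;(1,1,2))
  P = {3,5}:  v_{3} + v_{5} = v_{1} + 2·v_{9} — sig = (2;(1,2))
  P = {7,8}:  v_{7} + v_{8} = 3·v_{1} + v_{2} + 2·v_{9} — sig = (2;(1,2,3))
  P = {8,9}:  v_{8} + v_{9} = 2·v_{3} — sig = (2;(2))
  P = {6,8}:  v_{6} + v_{8} = 2·v_{1} + 2·v_{4} — sig = (2;(2,2))
  P = {1,2,10}:  v_{1} + v_{2} + v_{10} = 0 — sig = (3;())
  P = {1,3,4}:  v_{1} + v_{3} + v_{4} = v_{8} — sig = (3;(1))
  P = {1,4,9}:  v_{1} + v_{4} + v_{9} = v_{3} — sig = (3;(1))
  P = {2,3,10}:  v_{2} + v_{3} + v_{10} = v_{4} + v_{9} — sig = (3;(1,1))
  P = {2,8,10}:  v_{2} + v_{8} + v_{10} = v_{3} + v_{4} — sig = (3;(1,1))
  P = {1,2,5,11}:  v_{1} + v_{2} + v_{5} + v_{11} = v_{7} — sig = (4;(1))

Hence PRS(X_Σ) =
    (2;())
    (2;())
    (2;(1))
    (2;(1))
    (2;(1))
    (2;(1,1))
    (2;(1,1))
    (2;(1,1))
    (2;(1,1))
    (2;(1,1,1))
    (2;(1,1,1))
    (2;(1,1,1,2))
    (2;(1,1,2))
    (2;(1,1,2))
    (2;(1,2))
    (2;(1,2,3))
    (2;(2))
    (2;(2,2))
    (3;())
    (3;(1))
    (3;(1))
    (3;(1,1))
    (3;(1,1))
    (4;(1))


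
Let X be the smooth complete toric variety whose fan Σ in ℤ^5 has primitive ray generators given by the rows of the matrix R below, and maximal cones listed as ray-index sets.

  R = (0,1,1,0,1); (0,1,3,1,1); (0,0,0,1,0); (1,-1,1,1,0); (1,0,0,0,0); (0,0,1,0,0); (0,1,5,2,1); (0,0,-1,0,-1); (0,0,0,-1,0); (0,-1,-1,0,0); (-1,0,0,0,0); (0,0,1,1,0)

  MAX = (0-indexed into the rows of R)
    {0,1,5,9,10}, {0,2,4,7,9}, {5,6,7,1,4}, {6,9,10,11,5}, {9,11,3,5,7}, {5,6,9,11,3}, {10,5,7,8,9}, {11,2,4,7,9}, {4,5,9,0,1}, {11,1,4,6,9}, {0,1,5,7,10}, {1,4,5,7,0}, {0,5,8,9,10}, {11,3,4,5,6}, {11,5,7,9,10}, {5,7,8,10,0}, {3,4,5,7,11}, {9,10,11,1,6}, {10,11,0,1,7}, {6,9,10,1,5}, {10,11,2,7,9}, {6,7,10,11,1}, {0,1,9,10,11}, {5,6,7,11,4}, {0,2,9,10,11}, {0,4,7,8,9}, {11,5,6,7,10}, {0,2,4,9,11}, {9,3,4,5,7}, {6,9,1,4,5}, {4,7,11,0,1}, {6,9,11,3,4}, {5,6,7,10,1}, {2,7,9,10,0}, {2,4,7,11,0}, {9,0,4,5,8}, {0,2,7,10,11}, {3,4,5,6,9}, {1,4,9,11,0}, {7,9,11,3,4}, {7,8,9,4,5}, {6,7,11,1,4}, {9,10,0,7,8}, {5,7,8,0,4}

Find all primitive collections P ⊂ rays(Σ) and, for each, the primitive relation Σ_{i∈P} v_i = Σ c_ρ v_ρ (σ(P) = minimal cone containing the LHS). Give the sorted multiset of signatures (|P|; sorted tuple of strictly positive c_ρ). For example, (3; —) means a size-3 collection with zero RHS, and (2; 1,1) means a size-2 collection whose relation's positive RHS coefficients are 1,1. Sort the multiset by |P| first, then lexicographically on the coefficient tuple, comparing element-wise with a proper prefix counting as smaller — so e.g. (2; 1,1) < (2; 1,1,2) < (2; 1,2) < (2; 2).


Minimal non-faces — 22 found among 12 rays, 44 max cones:

  P={2,8}:  v_{2} + v_{8} = 0 — sig = (2; —)
  P={4,10}:  v_{4} + v_{10} = 0 — sig = (2; —)
  P={2,5}:  v_{2} + v_{5} = v_{11} — sig = (2; 1)
  P={8,11}:  v_{8} + v_{11} = v_{5} — sig = (2; 1)
  P={0,3}:  v_{0} + v_{3} = v_{1} + v_{4} + v_{9} — sig = (2; 1,1,1)
  P={1,3}:  v_{1} + v_{3} = v_{4} + v_{6} + v_{9} — sig = (2; 1,1,1)
  P={3,10}:  v_{3} + v_{10} = v_{5} + v_{9} + v_{11} — sig = (2; 1,1,1)
  P={2,3}:  v_{2} + v_{3} = v_{4} + v_{9} + 2·v_{11} — sig = (2; 1,1,2)
  P={3,8}:  v_{3} + v_{8} = v_{4} + 2·v_{5} + v_{9} — sig = (2; 1,1,2)
  P={1,2}:  v_{1} + v_{2} = v_{0} + 2·v_{11} — sig = (2; 1,2)
  P={1,8}:  v_{1} + v_{8} = v_{0} + 2·v_{5} — sig = (2; 1,2)
  P={2,6}:  v_{2} + v_{6} = v_{1} + 2·v_{11} — sig = (2; 1,2)
  P={6,8}:  v_{6} + v_{8} = v_{1} + 2·v_{5} — sig = (2; 1,2)
  P={0,6}:  v_{0} + v_{6} = 2·v_{1} — sig = (2; 2)
  P={0,5,11}:  v_{0} + v_{5} + v_{11} = v_{1} — sig = (3; 1)
  P={1,5,11}:  v_{1} + v_{5} + v_{11} = v_{6} — sig = (3; 1)
  P={1,7,9}:  v_{1} + v_{7} + v_{9} = v_{11} — sig = (3; 1)
  P={6,7,9}:  v_{6} + v_{7} + v_{9} = v_{5} + 2·v_{11} — sig = (3; 1,2)
  P={3,6,7}:  v_{3} + v_{6} + v_{7} = v_{4} + 2·v_{5} + 3·v_{11} — sig = (3; 1,2,3)
  P={0,5,7,9}:  v_{0} + v_{5} + v_{7} + v_{9} = 0 — sig = (4; —)
  P={0,7,9,11}:  v_{0} + v_{7} + v_{9} + v_{11} = v_{2} — sig = (4; 1)
  P={4,5,9,11}:  v_{4} + v_{5} + v_{9} + v_{11} = v_{3} — sig = (4; 1)

Sorted signature multiset PRS(X):
    |P|=2: 14 collections, coeffs (), (), (1), (1), (1,1,1), (1,1,1), (1,1,1), (1,1,2), (1,1,2), (1,2), (1,2), (1,2), (1,2), (2)
    |P|=3: 5 collections, coeffs (1), (1), (1), (1,2), (1,2,3)
    |P|=4: 3 collections, coeffs (), (1), (1)


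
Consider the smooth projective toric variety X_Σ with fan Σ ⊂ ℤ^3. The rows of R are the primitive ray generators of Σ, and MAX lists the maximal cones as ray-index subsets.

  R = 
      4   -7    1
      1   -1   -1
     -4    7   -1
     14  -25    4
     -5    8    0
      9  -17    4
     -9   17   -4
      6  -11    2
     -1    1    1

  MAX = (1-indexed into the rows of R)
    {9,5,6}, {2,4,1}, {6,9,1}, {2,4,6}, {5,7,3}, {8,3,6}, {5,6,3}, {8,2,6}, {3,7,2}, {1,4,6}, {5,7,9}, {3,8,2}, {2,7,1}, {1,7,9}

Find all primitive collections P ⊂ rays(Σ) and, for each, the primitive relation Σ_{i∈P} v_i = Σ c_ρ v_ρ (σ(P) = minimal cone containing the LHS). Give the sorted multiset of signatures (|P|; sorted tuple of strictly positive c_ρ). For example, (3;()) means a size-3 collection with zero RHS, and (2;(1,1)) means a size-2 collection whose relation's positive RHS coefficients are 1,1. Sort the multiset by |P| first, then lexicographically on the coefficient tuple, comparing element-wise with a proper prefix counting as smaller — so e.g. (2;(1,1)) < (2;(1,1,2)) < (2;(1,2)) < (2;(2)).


Δ(Σ) — 9 vertices, 17 min non-faces:

  {1,3}:  v_{1} + v_{3} = 0  ⟹  sig = (2;())
  {2,9}:  v_{2} + v_{9} = 0  ⟹  sig = (2;())
  {6,7}:  v_{6} + v_{7} = 0  ⟹  sig = (2;())
  {1,5}:  v_{1} + v_{5} = v_{9}  ⟹  sig = (2;(1))
  {2,5}:  v_{2} + v_{5} = v_{3}  ⟹  sig = (2;(1))
  {3,9}:  v_{3} + v_{9} = v_{5}  ⟹  sig = (2;(1))
  {4,5}:  v_{4} + v_{5} = v_{6}  ⟹  sig = (2;(1))
  {1,8}:  v_{1} + v_{8} = v_{2} + v_{6}  ⟹  sig = (2;(1,1))
  {3,4}:  v_{3} + v_{4} = v_{2} + v_{6}  ⟹  sig = (2;(1,1))
  {4,7}:  v_{4} + v_{7} = v_{1} + v_{2}  ⟹  sig = (2;(1,1))
  {4,9}:  v_{4} + v_{9} = v_{1} + v_{6}  ⟹  sig = (2;(1,1))
  {7,8}:  v_{7} + v_{8} = v_{2} + v_{3}  ⟹  sig = (2;(1,1))
  {8,9}:  v_{8} + v_{9} = v_{3} + v_{6}  ⟹  sig = (2;(1,1))
  {5,8}:  v_{5} + v_{8} = 2·v_{3} + v_{6}  ⟹  sig = (2;(1,2))
  {4,8}:  v_{4} + v_{8} = 2·v_{2} + 2·v_{6}  ⟹  sig = (2;(2,2))
  {1,2,6}:  v_{1} + v_{2} + v_{6} = v_{4}  ⟹  sig = (3;(1))
  {2,3,6}:  v_{2} + v_{3} + v_{6} = v_{8}  ⟹  sig = (3;(1))

Hence PRS(X_Σ) =
    (2;())
    (2;())
    (2;())
    (2;(1))
    (2;(1))
    (2;(1))
    (2;(1))
    (2;(1,1))
    (2;(1,1))
    (2;(1,1))
    (2;(1,1))
    (2;(1,1))
    (2;(1,1))
    (2;(1,2))
    (2;(2,2))
    (3;(1))
    (3;(1))


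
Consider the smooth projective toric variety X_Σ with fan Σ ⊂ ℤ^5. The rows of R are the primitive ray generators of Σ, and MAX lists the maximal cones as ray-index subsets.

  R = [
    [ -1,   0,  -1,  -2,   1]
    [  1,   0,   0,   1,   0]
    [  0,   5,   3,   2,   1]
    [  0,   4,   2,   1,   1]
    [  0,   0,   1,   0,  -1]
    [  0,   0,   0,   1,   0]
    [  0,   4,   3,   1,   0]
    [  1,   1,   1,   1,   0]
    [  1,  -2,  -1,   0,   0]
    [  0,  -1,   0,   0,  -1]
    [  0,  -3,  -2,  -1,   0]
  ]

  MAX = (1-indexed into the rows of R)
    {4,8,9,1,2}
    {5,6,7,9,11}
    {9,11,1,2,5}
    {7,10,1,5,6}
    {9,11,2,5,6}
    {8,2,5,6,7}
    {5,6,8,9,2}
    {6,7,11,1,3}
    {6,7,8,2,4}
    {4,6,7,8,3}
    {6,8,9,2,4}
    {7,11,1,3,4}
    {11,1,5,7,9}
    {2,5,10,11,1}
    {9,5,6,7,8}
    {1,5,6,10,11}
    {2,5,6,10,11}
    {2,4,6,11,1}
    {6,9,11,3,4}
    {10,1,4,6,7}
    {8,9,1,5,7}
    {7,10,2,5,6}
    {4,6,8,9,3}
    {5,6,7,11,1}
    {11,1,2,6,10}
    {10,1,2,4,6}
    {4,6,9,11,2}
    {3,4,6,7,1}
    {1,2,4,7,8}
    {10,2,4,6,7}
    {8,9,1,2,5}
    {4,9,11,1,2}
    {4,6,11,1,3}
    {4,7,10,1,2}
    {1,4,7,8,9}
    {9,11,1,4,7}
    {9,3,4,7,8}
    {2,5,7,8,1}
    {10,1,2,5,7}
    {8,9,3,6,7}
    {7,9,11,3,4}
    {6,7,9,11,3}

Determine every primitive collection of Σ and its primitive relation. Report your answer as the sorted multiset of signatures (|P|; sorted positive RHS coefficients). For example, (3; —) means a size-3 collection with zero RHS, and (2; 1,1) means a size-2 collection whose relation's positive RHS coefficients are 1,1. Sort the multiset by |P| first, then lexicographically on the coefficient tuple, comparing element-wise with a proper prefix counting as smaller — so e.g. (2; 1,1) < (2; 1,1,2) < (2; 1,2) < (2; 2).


Primitive collections (19):

  {4,5}:  v_{4} + v_{5} = v_{7} ; sig = (2; 1)
  {8,11}:  v_{8} + v_{11} = v_{9} ; sig = (2; 1)
  {3,10}:  v_{3} + v_{10} = v_{6} + v_{7} ; sig = (2; 1,1)
  {8,10}:  v_{8} + v_{10} = v_{2} + v_{5} ; sig = (2; 1,1)
  {2,3}:  v_{2} + v_{3} = v_{4} + v_{6} + v_{8} ; sig = (2; 1,1,1)
  {9,10}:  v_{9} + v_{10} = v_{2} + v_{5} + v_{11} ; sig = (2; 1,1,1)
  {3,5}:  v_{3} + v_{5} = v_{6} + 2·v_{7} + v_{11} ; sig = (2; 1,1,2)
  {4,10,11}:  v_{4} + v_{10} + v_{11} = 0 ; sig = (3; —)
  {2,7,11}:  v_{2} + v_{7} + v_{11} = v_{8} ; sig = (3; 1)
  {7,10,11}:  v_{7} + v_{10} + v_{11} = v_{5} ; sig = (3; 1)
  {1,6,8}:  v_{1} + v_{6} + v_{8} = v_{4} + v_{11} ; sig = (3; 1,1)
  {1,6,9}:  v_{1} + v_{6} + v_{9} = v_{4} + 2·v_{11} ; sig = (3; 1,2)
  {1,3,8}:  v_{1} + v_{3} + v_{8} = 2·v_{4} + v_{7} + 2·v_{11} ; sig = (3; 1,2,2)
  {1,3,9}:  v_{1} + v_{3} + v_{9} = 2·v_{4} + v_{7} + 3·v_{11} ; sig = (3; 1,2,3)
  {2,7,9}:  v_{2} + v_{7} + v_{9} = 2·v_{8} ; sig = (3; 2)
  {1,2,5,6}:  v_{1} + v_{2} + v_{5} + v_{6} = 0 ; sig = (4; —)
  {1,2,6,7}:  v_{1} + v_{2} + v_{6} + v_{7} = v_{4} ; sig = (4; 1)
  {4,6,7,11}:  v_{4} + v_{6} + v_{7} + v_{11} = v_{3} ; sig = (4; 1)
  {4,6,7,9}:  v_{4} + v_{6} + v_{7} + v_{9} = v_{3} + v_{8} ; sig = (4; 1,1)

Sorted signature multiset PRS(X):
{ (2; 1) ×2,  (2; 1,1) ×2,  (2; 1,1,1) ×2,  (2; 1,1,2),  (3; —),  (3; 1) ×2,  (3; 1,1),  (3; 1,2),  (3; 1,2,2),  (3; 1,2,3),  (3; 2),  (4; —),  (4; 1) ×2,  (4; 1,1) }


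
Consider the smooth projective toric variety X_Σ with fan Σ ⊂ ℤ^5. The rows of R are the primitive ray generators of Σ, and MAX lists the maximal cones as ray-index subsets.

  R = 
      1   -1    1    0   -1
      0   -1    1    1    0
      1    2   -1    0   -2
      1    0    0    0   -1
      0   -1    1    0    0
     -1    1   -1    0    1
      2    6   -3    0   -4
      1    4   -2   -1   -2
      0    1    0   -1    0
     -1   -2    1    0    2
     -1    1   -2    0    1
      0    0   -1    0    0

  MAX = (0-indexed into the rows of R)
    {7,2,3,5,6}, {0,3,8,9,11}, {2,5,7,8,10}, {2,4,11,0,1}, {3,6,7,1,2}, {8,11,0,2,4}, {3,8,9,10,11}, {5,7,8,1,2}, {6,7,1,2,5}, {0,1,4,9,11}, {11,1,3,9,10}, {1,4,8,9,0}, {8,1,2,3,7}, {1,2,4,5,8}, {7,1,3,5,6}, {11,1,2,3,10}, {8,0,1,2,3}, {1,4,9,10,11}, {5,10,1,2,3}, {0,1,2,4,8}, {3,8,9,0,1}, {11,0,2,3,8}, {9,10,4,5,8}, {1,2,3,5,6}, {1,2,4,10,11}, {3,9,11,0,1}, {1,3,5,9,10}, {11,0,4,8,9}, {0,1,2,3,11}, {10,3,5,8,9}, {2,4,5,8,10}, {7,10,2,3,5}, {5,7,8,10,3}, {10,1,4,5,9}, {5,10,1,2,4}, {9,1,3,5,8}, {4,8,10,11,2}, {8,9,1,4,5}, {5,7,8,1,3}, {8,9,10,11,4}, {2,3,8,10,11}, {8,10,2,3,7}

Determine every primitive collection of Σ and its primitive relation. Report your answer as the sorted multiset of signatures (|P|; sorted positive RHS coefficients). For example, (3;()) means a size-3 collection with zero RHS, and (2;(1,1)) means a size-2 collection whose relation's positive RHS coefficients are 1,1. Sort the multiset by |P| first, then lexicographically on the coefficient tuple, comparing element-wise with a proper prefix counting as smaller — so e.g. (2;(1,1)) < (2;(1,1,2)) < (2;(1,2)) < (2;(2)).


20 minimal non-faces of Δ(Σ) (on 12 rays):

  P = {0,5}:  v_{0} + v_{5} = 0  ⟹  sig = (2;())
  P = {2,9}:  v_{2} + v_{9} = 0  ⟹  sig = (2;())
  P = {0,10}:  v_{0} + v_{10} = v_{11}  ⟹  sig = (2;(1))
  P = {3,4}:  v_{3} + v_{4} = v_{0}  ⟹  sig = (2;(1))
  P = {5,11}:  v_{5} + v_{11} = v_{10}  ⟹  sig = (2;(1))
  P = {4,7}:  v_{4} + v_{7} = v_{2} + v_{8}  ⟹  sig = (2;(1,1))
  P = {0,7}:  v_{0} + v_{7} = v_{2} + v_{3} + v_{8}  ⟹  sig = (2;(1,1,1))
  P = {4,6}:  v_{4} + v_{6} = v_{1} + v_{2} + v_{7}  ⟹  sig = (2;(1,1,1))
  P = {7,9}:  v_{7} + v_{9} = v_{3} + v_{5} + v_{8}  ⟹  sig = (2;(1,1,1))
  P = {0,6}:  v_{0} + v_{6} = v_{1} + v_{2} + v_{3} + v_{7}  ⟹  sig = (2;(1,1,1,1))
  P = {6,9}:  v_{6} + v_{9} = v_{1} + v_{3} + v_{5} + v_{7}  ⟹  sig = (2;(1,1,1,1))
  P = {7,11}:  v_{7} + v_{11} = v_{2} + v_{3} + v_{8} + v_{10}  ⟹  sig = (2;(1,1,1,1))
  P = {6,8}:  v_{6} + v_{8} = v_{1} + 2·v_{7}  ⟹  sig = (2;(1,2))
  P = {6,11}:  v_{6} + v_{11} = 2·v_{2} + 2·v_{3} + 2·v_{5}  ⟹  sig = (2;(2,2,2))
  P = {6,10}:  v_{6} + v_{10} = 2·v_{2} + 2·v_{3} + 3·v_{5}  ⟹  sig = (2;(2,2,3))
  P = {1,8,11}:  v_{1} + v_{8} + v_{11} = 0  ⟹  sig = (3;())
  P = {1,8,10}:  v_{1} + v_{8} + v_{10} = v_{5}  ⟹  sig = (3;(1))
  P = {1,7,10}:  v_{1} + v_{7} + v_{10} = v_{2} + v_{3} + 2·v_{5}  ⟹  sig = (3;(1,1,2))
  P = {2,3,5,8}:  v_{2} + v_{3} + v_{5} + v_{8} = v_{7}  ⟹  sig = (4;(1))
  P = {1,2,3,5,7}:  v_{1} + v_{2} + v_{3} + v_{5} + v_{7} = v_{6}  ⟹  sig = (5;(1))

so the primitive-relation signature multiset is
[(2;()), (2;()), (2;(1)), (2;(1)), (2;(1)), (2;(1,1)), (2;(1,1,1)), (2;(1,1,1)), (2;(1,1,1)), (2;(1,1,1,1)), (2;(1,1,1,1)), (2;(1,1,1,1)), (2;(1,2)), (2;(2,2,2)), (2;(2,2,3)), (3;()), (3;(1)), (3;(1,1,2)), (4;(1)), (5;(1))]


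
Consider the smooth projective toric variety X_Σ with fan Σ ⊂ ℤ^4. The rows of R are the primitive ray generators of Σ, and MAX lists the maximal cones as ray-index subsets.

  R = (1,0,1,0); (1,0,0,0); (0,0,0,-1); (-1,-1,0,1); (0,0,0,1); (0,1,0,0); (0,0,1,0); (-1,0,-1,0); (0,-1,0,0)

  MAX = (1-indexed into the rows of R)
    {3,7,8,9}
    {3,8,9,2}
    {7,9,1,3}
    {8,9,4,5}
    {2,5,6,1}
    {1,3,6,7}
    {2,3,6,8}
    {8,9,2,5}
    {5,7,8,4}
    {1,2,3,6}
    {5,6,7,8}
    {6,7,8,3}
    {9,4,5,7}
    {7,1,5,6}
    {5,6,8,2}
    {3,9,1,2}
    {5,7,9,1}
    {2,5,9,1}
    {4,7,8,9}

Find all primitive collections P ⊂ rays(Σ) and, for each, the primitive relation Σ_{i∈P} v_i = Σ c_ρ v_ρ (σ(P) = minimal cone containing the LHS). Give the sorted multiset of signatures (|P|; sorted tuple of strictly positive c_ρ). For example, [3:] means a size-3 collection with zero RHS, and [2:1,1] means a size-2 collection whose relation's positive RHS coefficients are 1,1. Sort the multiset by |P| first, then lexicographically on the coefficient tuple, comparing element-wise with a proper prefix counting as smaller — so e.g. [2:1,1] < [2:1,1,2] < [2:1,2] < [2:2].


The 9 primitive collections of Σ (r=9, n=4):

  {1,8}:  v_{1} + v_{8} = 0 — sig = [2:]
  {3,5}:  v_{3} + v_{5} = 0 — sig = [2:]
  {6,9}:  v_{6} + v_{9} = 0 — sig = [2:]
  {2,7}:  v_{2} + v_{7} = v_{1} — sig = [2:1]
  {2,4}:  v_{2} + v_{4} = v_{5} + v_{9} — sig = [2:1,1]
  {1,4}:  v_{1} + v_{4} = v_{5} + v_{7} + v_{9} — sig = [2:1,1,1]
  {3,4}:  v_{3} + v_{4} = v_{7} + v_{8} + v_{9} — sig = [2:1,1,1]
  {4,6}:  v_{4} + v_{6} = v_{5} + v_{7} + v_{8} — sig = [2:1,1,1]
  {5,7,8,9}:  v_{5} + v_{7} + v_{8} + v_{9} = v_{4} — sig = [4:1]

Signatures (|P|; sorted positive RHS coefficients), sorted:
    [2:]
    [2:]
    [2:]
    [2:1]
    [2:1,1]
    [2:1,1,1]
    [2:1,1,1]
    [2:1,1,1]
    [4:1]


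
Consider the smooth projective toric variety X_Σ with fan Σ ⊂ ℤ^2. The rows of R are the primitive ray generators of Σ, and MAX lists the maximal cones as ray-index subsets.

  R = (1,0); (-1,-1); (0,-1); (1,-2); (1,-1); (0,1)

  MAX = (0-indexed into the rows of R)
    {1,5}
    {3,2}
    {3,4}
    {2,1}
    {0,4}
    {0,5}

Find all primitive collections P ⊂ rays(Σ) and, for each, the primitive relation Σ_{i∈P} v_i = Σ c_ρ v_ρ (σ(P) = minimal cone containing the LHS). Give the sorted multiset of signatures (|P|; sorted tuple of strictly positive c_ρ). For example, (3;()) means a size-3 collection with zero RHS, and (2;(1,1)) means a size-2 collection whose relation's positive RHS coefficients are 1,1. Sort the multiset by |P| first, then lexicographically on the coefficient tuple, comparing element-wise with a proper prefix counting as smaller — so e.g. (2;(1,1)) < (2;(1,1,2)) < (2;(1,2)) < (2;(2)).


Σ has 9 primitive collections:

  • {2,5}:  v_{2} + v_{5} = 0  ⇒ sig = (2;())
  • {0,1}:  v_{0} + v_{1} = v_{2}  ⇒ sig = (2;(1))
  • {0,2}:  v_{0} + v_{2} = v_{4}  ⇒ sig = (2;(1))
  • {2,4}:  v_{2} + v_{4} = v_{3}  ⇒ sig = (2;(1))
  • {3,5}:  v_{3} + v_{5} = v_{4}  ⇒ sig = (2;(1))
  • {4,5}:  v_{4} + v_{5} = v_{0}  ⇒ sig = (2;(1))
  • {0,3}:  v_{0} + v_{3} = 2·v_{4}  ⇒ sig = (2;(2))
  • {1,4}:  v_{1} + v_{4} = 2·v_{2}  ⇒ sig = (2;(2))
  • {1,3}:  v_{1} + v_{3} = 3·v_{2}  ⇒ sig = (2;(3))

so the primitive-relation signature multiset is
    |P|=2: 9 collections, coeffs (), (1), (1), (1), (1), (1), (2), (2), (3)


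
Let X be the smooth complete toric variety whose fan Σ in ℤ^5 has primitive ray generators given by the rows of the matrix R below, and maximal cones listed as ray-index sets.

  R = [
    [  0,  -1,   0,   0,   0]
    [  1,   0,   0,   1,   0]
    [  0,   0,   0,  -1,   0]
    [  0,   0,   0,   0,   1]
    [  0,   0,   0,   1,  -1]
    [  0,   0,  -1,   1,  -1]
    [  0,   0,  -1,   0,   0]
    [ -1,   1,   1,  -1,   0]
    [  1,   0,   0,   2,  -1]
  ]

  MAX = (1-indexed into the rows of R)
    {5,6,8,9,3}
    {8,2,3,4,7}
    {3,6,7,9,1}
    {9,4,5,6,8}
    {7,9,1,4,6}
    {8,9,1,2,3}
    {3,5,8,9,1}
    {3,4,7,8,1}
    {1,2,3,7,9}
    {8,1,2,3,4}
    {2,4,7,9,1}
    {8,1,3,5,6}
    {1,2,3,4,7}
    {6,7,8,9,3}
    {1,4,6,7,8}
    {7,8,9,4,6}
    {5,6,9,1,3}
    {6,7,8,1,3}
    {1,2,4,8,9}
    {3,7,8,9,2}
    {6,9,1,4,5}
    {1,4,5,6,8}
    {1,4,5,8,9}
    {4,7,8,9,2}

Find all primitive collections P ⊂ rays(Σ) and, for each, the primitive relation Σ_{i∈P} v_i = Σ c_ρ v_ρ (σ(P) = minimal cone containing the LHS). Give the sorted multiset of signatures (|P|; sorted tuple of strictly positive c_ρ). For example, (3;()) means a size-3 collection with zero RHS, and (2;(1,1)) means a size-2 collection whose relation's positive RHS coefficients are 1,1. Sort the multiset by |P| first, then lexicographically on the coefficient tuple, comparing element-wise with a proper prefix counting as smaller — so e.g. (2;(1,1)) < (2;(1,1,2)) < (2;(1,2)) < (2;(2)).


Σ has 9 primitive collections:

  {2,5}:  v_{2} + v_{5} = v_{9}  so sig = (2;(1))
  {5,7}:  v_{5} + v_{7} = v_{6}  so sig = (2;(1))
  {2,6}:  v_{2} + v_{6} = v_{7} + v_{9}  so sig = (2;(1,1))
  {3,4,5}:  v_{3} + v_{4} + v_{5} = 0  so sig = (3;())
  {3,4,6}:  v_{3} + v_{4} + v_{6} = v_{7}  so sig = (3;(1))
  {3,4,9}:  v_{3} + v_{4} + v_{9} = v_{2}  so sig = (3;(1))
  {1,2,7,8}:  v_{1} + v_{2} + v_{7} + v_{8} = 0  so sig = (4;())
  {1,7,8,9}:  v_{1} + v_{7} + v_{8} + v_{9} = v_{5}  so sig = (4;(1))
  {1,6,8,9}:  v_{1} + v_{6} + v_{8} + v_{9} = 2·v_{5}  so sig = (4;(2))

Hence PRS(X_Σ) =
[(2;(1)), (2;(1)), (2;(1,1)), (3;()), (3;(1)), (3;(1)), (4;()), (4;(1)), (4;(2))]


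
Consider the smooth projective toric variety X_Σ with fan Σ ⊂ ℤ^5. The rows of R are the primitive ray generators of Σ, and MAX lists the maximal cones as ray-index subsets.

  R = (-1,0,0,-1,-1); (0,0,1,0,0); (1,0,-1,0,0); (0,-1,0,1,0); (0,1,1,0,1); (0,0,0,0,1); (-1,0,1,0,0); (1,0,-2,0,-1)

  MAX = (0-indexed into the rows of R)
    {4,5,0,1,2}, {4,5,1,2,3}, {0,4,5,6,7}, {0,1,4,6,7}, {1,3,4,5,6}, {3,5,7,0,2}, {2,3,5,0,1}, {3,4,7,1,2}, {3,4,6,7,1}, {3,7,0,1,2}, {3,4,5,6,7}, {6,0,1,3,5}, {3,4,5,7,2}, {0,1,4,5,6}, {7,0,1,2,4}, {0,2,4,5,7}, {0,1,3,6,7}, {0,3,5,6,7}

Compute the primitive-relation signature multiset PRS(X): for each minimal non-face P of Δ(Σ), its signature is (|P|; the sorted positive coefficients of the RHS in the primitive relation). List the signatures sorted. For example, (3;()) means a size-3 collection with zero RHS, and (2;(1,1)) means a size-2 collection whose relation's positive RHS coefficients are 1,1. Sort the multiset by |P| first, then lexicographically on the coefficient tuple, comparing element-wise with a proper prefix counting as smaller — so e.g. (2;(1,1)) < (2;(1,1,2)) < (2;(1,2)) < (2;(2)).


Minimal non-faces — 3 found among 8 rays, 18 max cones:

  P={2,6}:  v_{2} + v_{6} = 0  ⇒ sig = (2;())
  P={0,3,4}:  v_{0} + v_{3} + v_{4} = v_{6}  ⇒ sig = (3;(1))
  P={1,5,7}:  v_{1} + v_{5} + v_{7} = v_{2}  ⇒ sig = (3;(1))

Signatures (|P|; sorted positive RHS coefficients), sorted:
[(2;()), (3;(1)), (3;(1))]


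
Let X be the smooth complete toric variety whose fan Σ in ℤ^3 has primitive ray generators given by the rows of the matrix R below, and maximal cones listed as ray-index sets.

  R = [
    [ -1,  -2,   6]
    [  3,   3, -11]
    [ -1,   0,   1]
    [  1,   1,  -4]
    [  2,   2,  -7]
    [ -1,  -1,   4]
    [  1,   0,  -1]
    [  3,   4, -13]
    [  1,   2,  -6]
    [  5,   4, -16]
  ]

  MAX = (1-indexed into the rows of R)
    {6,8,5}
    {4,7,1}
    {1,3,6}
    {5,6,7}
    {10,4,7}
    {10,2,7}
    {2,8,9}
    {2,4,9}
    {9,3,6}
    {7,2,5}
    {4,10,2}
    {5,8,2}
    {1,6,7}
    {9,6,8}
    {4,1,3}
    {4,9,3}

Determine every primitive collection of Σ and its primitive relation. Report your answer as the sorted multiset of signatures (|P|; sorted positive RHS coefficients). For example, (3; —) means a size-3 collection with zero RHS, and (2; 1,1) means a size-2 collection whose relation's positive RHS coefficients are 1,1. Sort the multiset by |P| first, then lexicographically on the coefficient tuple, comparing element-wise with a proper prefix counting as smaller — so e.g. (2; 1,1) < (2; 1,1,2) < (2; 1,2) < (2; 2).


|primitive collections| = 22. Relations:

  P = {1,9}:  v_{1} + v_{9} = 0  ⇒ sig = (2; —)
  P = {3,7}:  v_{3} + v_{7} = 0  ⇒ sig = (2; —)
  P = {4,6}:  v_{4} + v_{6} = 0  ⇒ sig = (2; —)
  P = {1,5}:  v_{1} + v_{5} = v_{7}  ⇒ sig = (2; 1)
  P = {1,8}:  v_{1} + v_{8} = v_{5}  ⇒ sig = (2; 1)
  P = {2,6}:  v_{2} + v_{6} = v_{5}  ⇒ sig = (2; 1)
  P = {3,5}:  v_{3} + v_{5} = v_{9}  ⇒ sig = (2; 1)
  P = {4,5}:  v_{4} + v_{5} = v_{2}  ⇒ sig = (2; 1)
  P = {5,9}:  v_{5} + v_{9} = v_{8}  ⇒ sig = (2; 1)
  P = {7,9}:  v_{7} + v_{9} = v_{5}  ⇒ sig = (2; 1)
  P = {1,2}:  v_{1} + v_{2} = v_{4} + v_{7}  ⇒ sig = (2; 1,1)
  P = {2,3}:  v_{2} + v_{3} = v_{4} + v_{9}  ⇒ sig = (2; 1,1)
  P = {3,10}:  v_{3} + v_{10} = v_{2} + v_{4}  ⇒ sig = (2; 1,1)
  P = {4,8}:  v_{4} + v_{8} = v_{2} + v_{9}  ⇒ sig = (2; 1,1)
  P = {6,10}:  v_{6} + v_{10} = v_{2} + v_{7}  ⇒ sig = (2; 1,1)
  P = {5,10}:  v_{5} + v_{10} = 2·v_{2} + v_{7}  ⇒ sig = (2; 1,2)
  P = {8,10}:  v_{8} + v_{10} = 2·v_{2} + v_{5}  ⇒ sig = (2; 1,2)
  P = {3,8}:  v_{3} + v_{8} = 2·v_{9}  ⇒ sig = (2; 2)
  P = {7,8}:  v_{7} + v_{8} = 2·v_{5}  ⇒ sig = (2; 2)
  P = {9,10}:  v_{9} + v_{10} = 2·v_{2}  ⇒ sig = (2; 2)
  P = {1,10}:  v_{1} + v_{10} = 2·v_{4} + 2·v_{7}  ⇒ sig = (2; 2,2)
  P = {2,4,7}:  v_{2} + v_{4} + v_{7} = v_{10}  ⇒ sig = (3; 1)

so the primitive-relation signature multiset is
    |P|=2: 21 collections, coeffs (), (), (), (1), (1), (1), (1), (1), (1), (1), (1,1), (1,1), (1,1), (1,1), (1,1), (1,2), (1,2), (2), (2), (2), (2,2)
    |P|=3: 1 collection, coeffs (1)


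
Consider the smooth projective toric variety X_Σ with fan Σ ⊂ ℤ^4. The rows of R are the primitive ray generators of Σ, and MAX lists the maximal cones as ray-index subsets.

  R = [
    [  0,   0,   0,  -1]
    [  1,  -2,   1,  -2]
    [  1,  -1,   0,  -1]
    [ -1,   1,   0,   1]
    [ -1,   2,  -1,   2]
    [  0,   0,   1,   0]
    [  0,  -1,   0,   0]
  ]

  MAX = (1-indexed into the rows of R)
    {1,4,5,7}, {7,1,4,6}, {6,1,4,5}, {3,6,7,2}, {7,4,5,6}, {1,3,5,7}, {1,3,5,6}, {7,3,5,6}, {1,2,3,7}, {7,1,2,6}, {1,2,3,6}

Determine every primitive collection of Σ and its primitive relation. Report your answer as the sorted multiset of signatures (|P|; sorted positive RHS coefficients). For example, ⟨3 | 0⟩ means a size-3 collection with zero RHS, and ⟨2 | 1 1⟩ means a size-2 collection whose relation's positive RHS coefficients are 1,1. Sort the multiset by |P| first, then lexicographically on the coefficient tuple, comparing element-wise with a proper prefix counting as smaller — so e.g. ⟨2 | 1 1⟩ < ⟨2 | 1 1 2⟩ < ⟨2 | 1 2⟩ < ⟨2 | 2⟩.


5 collections generate NE(X_Σ); each relation:

  • {2,5}:  v_{2} + v_{5} = 0  ⟹  sig = ⟨2 | 0⟩
  • {3,4}:  v_{3} + v_{4} = 0  ⟹  sig = ⟨2 | 0⟩
  • {2,4}:  v_{2} + v_{4} = v_{1} + v_{6} + v_{7}  ⟹  sig = ⟨2 | 1 1 1⟩
  • {1,3,6,7}:  v_{1} + v_{3} + v_{6} + v_{7} = v_{2}  ⟹  sig = ⟨4 | 1⟩
  • {1,5,6,7}:  v_{1} + v_{5} + v_{6} + v_{7} = v_{4}  ⟹  sig = ⟨4 | 1⟩

Hence PRS(X_Σ) =
    ⟨2 | 0⟩
    ⟨2 | 0⟩
    ⟨2 | 1 1 1⟩
    ⟨4 | 1⟩
    ⟨4 | 1⟩
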